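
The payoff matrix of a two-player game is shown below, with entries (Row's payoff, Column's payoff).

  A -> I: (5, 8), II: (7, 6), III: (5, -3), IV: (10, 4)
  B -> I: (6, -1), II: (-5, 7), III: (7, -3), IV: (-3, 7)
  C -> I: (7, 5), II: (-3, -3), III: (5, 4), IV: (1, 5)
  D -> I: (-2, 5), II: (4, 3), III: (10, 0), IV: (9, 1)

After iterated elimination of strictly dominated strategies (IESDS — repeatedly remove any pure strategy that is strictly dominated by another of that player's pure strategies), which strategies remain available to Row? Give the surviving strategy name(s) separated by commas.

Column's strategy III is strictly dominated by I (A: 8>-3, B: -1>-3, C: 5>4, D: 5>0) and is removed.
Row's strategy B is strictly dominated by C (I: 7>6, II: -3>-5, IV: 1>-3) and is removed.
Row's strategy D is strictly dominated by A (I: 5>-2, II: 7>4, IV: 10>9) and is removed.
Column II is eliminated: I beats it against every remaining row (A: 8>6, C: 5>-3).
Among the remaining strategies, none is strictly dominated by another pure strategy of the same player, so the elimination stops.
Surviving strategies — Row: {A, C}; Column: {I, IV}.

A, C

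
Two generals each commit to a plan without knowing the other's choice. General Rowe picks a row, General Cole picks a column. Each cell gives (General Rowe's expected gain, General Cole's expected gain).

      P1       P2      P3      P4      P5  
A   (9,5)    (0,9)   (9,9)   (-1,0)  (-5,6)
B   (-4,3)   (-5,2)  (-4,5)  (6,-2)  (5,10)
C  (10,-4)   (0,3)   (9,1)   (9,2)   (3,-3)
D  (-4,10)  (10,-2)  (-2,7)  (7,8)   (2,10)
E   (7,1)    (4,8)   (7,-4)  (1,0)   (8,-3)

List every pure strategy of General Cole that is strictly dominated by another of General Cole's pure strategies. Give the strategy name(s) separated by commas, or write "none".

none

Nothing dominates P1: P2 at B (3>2); P3 at D (10>7); P4 at A (5>0); P5 at D (10=10).
P2 is not dominated — it holds its own against P1 at A (9>5); P3 at A (9=9); P4 at A (9>0); P5 at A (9>6).
P3 is not dominated — it holds its own against P1 at A (9>5); P2 at A (9=9); P4 at A (9>0); P5 at A (9>6).
P4 is not dominated — it holds its own against P1 at C (2>-4); P2 at D (8>-2); P3 at C (2>1); P5 at C (2>-3).
Nothing dominates P5: P1 at A (6>5); P2 at B (10>2); P3 at B (10>5); P4 at A (6>0).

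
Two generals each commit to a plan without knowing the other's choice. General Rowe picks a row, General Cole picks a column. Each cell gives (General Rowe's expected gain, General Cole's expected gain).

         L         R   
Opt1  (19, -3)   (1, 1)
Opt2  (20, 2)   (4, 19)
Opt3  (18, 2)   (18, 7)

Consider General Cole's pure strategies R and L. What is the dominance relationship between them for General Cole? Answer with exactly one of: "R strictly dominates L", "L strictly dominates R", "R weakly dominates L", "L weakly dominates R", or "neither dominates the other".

Compare R to L across every action of General Rowe: Opt1: 1>-3, Opt2: 19>2, Opt3: 7>2.
Every comparison favours R, so R strictly dominates L.

R strictly dominates L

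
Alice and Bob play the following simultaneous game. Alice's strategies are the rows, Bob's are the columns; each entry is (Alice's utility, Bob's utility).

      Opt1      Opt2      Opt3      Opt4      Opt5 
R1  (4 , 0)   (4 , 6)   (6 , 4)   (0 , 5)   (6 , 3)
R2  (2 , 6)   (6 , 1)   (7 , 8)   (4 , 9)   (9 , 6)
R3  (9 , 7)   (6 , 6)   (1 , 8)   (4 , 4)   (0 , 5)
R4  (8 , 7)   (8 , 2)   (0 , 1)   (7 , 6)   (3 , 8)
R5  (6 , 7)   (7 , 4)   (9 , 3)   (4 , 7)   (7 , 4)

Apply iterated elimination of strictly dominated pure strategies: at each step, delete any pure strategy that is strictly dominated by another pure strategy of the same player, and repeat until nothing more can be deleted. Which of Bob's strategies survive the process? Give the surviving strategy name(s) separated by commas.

Opt1, Opt3, Opt4, Opt5

For Alice, R5 strictly dominates R1 on the remaining columns (Opt1: 6>4, Opt2: 7>4, Opt3: 9>6, Opt4: 4>0, Opt5: 7>6); eliminate R1.
For Bob, Opt1 strictly dominates Opt2 on the remaining rows (R2: 6>1, R3: 7>6, R4: 7>2, R5: 7>4); eliminate Opt2.
Among the remaining strategies, none is strictly dominated by another pure strategy of the same player, so the elimination stops.
Surviving strategies — Alice: {R2, R3, R4, R5}; Bob: {Opt1, Opt3, Opt4, Opt5}.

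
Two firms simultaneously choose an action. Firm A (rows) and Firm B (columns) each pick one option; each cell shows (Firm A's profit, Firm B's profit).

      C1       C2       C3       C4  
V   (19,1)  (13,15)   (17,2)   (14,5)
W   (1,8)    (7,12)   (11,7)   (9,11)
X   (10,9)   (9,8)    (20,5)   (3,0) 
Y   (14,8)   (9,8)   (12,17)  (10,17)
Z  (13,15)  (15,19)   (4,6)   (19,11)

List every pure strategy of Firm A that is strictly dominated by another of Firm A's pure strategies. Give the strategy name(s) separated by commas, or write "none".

W, Y

V: no other strategy beats it everywhere (W at C1 (19>1); X at C1 (19>10); Y at C1 (19>14); Z at C1 (19>13)).
W is strictly dominated by V (C1: 19>1, C2: 13>7, C3: 17>11, C4: 14>9).
X: no other strategy beats it everywhere (V at C3 (20>17); W at C1 (10>1); Y at C2 (9=9); Z at C3 (20>4)).
Y: dominated, since V does at least as well everywhere (C1: 19>14, C2: 13>9, C3: 17>12, C4: 14>10).
Z: no other strategy beats it everywhere (V at C2 (15>13); W at C1 (13>1); X at C1 (13>10); Y at C2 (15>9)).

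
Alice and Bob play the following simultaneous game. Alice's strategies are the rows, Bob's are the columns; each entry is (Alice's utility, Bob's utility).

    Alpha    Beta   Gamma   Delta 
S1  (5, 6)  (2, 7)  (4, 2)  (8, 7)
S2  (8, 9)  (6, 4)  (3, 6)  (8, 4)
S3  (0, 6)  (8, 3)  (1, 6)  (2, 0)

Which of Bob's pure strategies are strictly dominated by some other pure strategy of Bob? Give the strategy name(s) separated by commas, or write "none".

none

Nothing dominates Alpha: Beta at S2 (9>4); Gamma at S1 (6>2); Delta at S2 (9>4).
Nothing dominates Beta: Alpha at S1 (7>6); Gamma at S1 (7>2); Delta at S1 (7=7).
Gamma: no other strategy beats it everywhere (Alpha at S3 (6=6); Beta at S2 (6>4); Delta at S2 (6>4)).
Nothing dominates Delta: Alpha at S1 (7>6); Beta at S1 (7=7); Gamma at S1 (7>2).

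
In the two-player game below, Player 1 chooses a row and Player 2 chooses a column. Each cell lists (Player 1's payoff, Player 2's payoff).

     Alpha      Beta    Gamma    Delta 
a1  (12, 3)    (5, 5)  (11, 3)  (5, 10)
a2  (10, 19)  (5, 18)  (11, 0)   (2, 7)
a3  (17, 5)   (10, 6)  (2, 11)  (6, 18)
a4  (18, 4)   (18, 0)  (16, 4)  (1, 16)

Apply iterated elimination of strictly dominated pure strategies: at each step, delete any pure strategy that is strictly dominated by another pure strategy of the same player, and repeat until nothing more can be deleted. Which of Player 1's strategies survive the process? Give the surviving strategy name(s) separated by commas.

For Player 2, Delta strictly dominates Gamma on the remaining rows (a1: 10>3, a2: 7>0, a3: 18>11, a4: 16>4); eliminate Gamma.
Player 1's strategy a1 is strictly dominated by a3 (Alpha: 17>12, Beta: 10>5, Delta: 6>5) and is removed.
Player 1's strategy a2 is strictly dominated by a3 (Alpha: 17>10, Beta: 10>5, Delta: 6>2) and is removed.
For Player 2, Delta strictly dominates Alpha on the remaining rows (a3: 18>5, a4: 16>4); eliminate Alpha.
For Player 2, Delta strictly dominates Beta on the remaining rows (a3: 18>6, a4: 16>0); eliminate Beta.
Player 1's strategy a4 is strictly dominated by a3 (Delta: 6>1) and is removed.
Among the remaining strategies, none is strictly dominated by another pure strategy of the same player, so the elimination stops.
Surviving strategies — Player 1: {a3}; Player 2: {Delta}.

a3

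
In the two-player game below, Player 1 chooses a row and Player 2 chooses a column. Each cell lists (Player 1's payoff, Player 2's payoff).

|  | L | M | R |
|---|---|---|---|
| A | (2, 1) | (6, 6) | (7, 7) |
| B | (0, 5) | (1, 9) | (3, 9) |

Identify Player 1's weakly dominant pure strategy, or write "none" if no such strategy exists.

A

A vs B: L: 2>0, M: 6>1, R: 7>3.
A is at least as good as every other strategy against every opponent action, so it is weakly dominant.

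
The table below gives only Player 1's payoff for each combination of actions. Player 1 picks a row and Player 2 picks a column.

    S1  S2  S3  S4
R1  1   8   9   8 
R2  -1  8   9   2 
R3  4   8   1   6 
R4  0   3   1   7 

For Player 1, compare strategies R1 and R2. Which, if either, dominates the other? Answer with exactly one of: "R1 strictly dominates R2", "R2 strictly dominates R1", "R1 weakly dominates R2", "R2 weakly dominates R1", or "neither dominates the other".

R1's payoffs vs R2's, by Player 2's action — S1: 1>-1, S2: 8=8, S3: 9=9, S4: 8>2.
R1 is at least as good everywhere and strictly better somewhere (tied only at S2, S3), so R1 weakly but not strictly dominates R2.

R1 weakly dominates R2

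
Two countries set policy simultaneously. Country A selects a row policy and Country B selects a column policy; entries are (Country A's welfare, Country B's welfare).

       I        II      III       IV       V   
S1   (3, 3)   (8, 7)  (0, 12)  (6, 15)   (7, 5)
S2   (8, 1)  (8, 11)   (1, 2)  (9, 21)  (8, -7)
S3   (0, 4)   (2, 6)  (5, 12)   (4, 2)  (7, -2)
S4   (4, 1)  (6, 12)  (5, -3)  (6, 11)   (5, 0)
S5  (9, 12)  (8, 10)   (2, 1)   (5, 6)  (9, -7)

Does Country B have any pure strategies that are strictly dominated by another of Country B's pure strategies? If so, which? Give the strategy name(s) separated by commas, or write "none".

V

I: no other strategy beats it everywhere (II at S5 (12>10); III at S4 (1>-3); IV at S3 (4>2); V at S2 (1>-7)).
Nothing dominates II: I at S1 (7>3); III at S2 (11>2); IV at S3 (6>2); V at S1 (7>5).
III: no other strategy beats it everywhere (I at S1 (12>3); II at S1 (12>7); IV at S3 (12>2); V at S1 (12>5)).
IV is not dominated — it holds its own against I at S1 (15>3); II at S1 (15>7); III at S1 (15>12); V at S1 (15>5).
V is strictly dominated by II (S1: 7>5, S2: 11>-7, S3: 6>-2, S4: 12>0, S5: 10>-7).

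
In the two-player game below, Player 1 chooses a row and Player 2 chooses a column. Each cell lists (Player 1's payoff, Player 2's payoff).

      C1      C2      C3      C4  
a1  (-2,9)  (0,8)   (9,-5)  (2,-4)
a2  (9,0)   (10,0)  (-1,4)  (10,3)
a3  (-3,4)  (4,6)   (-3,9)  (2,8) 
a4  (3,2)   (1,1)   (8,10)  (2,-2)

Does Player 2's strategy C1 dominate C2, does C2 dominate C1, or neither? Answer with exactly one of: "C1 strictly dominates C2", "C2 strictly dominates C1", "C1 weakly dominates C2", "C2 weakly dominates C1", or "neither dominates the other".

C1's payoffs vs C2's, by Player 1's action — a1: 9>8, a2: 0=0, a3: 4<6, a4: 2>1.
C1 does better at a1, a4 but worse at a3; neither strategy dominates the other.

neither dominates the other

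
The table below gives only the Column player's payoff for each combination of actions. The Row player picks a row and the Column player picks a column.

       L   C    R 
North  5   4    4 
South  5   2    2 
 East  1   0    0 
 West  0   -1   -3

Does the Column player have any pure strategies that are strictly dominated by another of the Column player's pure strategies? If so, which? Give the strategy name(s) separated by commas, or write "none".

C, R

L: no other strategy beats it everywhere (C at North (5>4); R at North (5>4)).
C: dominated, since L does at least as well everywhere (North: 5>4, South: 5>2, East: 1>0, West: 0>-1).
L strictly dominates R — North: 5>4, South: 5>2, East: 1>0, West: 0>-3.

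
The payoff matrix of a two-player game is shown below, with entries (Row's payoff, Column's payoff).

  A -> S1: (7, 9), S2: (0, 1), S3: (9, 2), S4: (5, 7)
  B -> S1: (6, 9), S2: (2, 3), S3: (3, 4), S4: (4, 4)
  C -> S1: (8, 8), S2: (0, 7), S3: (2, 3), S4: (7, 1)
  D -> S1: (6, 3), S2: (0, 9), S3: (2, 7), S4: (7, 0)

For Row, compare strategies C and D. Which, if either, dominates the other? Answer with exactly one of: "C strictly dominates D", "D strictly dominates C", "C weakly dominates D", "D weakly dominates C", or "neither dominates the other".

C weakly dominates D

C's payoffs vs D's, by Column's action — S1: 8>6, S2: 0=0, S3: 2=2, S4: 7=7.
C is at least as good everywhere and strictly better somewhere (tied only at S2, S3, S4), so C weakly but not strictly dominates D.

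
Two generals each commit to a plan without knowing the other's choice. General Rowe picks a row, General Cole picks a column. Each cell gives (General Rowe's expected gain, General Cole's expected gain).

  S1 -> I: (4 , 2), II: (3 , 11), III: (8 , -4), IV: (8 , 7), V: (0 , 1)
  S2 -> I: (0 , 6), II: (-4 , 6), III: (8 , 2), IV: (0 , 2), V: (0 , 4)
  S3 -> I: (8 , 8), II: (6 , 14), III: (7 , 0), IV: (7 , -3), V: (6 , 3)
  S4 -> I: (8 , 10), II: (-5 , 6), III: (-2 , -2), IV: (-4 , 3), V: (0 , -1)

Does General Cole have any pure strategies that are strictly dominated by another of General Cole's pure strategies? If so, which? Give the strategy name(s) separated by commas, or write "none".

I is not dominated — it holds its own against II at S2 (6=6); III at S1 (2>-4); IV at S2 (6>2); V at S1 (2>1).
II: no other strategy beats it everywhere (I at S1 (11>2); III at S1 (11>-4); IV at S1 (11>7); V at S1 (11>1)).
I strictly dominates III — S1: 2>-4, S2: 6>2, S3: 8>0, S4: 10>-2.
IV: dominated, since II does at least as well everywhere (S1: 11>7, S2: 6>2, S3: 14>-3, S4: 6>3).
V: dominated, since I does at least as well everywhere (S1: 2>1, S2: 6>4, S3: 8>3, S4: 10>-1).

III, IV, V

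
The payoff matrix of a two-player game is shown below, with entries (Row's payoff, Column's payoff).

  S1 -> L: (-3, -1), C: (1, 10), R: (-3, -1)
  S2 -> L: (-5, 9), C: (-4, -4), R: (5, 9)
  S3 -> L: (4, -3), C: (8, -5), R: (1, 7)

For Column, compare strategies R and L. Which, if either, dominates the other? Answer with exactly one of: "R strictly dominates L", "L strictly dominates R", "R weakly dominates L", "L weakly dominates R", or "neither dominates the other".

R weakly dominates L

R's payoffs vs L's, by Row's action — S1: -1=-1, S2: 9=9, S3: 7>-3.
R is at least as good everywhere and strictly better somewhere (tied only at S1, S2), so R weakly but not strictly dominates L.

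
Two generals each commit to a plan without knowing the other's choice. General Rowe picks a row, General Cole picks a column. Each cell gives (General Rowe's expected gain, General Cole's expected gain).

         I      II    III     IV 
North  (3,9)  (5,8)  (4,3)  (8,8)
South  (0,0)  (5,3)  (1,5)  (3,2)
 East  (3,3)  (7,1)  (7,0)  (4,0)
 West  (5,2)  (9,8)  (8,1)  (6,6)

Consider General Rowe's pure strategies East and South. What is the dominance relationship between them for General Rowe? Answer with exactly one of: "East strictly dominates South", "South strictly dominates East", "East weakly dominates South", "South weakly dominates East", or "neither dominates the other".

East strictly dominates South

Compare East to South across every action of General Cole: I: 3>0, II: 7>5, III: 7>1, IV: 4>3.
Every comparison favours East, so East strictly dominates South.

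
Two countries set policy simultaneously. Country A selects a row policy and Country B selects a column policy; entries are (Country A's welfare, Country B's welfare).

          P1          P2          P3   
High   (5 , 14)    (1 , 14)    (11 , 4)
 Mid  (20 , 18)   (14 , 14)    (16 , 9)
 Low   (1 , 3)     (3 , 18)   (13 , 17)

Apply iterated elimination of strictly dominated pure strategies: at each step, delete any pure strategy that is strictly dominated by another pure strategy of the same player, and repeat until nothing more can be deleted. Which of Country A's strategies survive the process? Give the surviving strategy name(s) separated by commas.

Row High is eliminated: Mid beats it against every remaining column (P1: 20>5, P2: 14>1, P3: 16>11).
Row Low is eliminated: Mid beats it against every remaining column (P1: 20>1, P2: 14>3, P3: 16>13).
Column P2 is eliminated: P1 beats it against every remaining row (Mid: 18>14).
Column P3 is eliminated: P1 beats it against every remaining row (Mid: 18>9).
Among the remaining strategies, none is strictly dominated by another pure strategy of the same player, so the elimination stops.
Surviving strategies — Country A: {Mid}; Country B: {P1}.

Mid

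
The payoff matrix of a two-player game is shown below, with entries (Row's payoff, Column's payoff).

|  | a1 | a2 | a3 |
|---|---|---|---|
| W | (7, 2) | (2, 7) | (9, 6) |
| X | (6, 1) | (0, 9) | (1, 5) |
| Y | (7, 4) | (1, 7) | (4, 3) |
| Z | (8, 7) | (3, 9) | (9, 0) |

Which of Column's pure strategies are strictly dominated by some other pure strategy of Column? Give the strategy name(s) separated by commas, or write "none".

a2 strictly dominates a1 — W: 7>2, X: 9>1, Y: 7>4, Z: 9>7.
Nothing dominates a2: a1 at W (7>2); a3 at W (7>6).
a3 is strictly dominated by a2 (W: 7>6, X: 9>5, Y: 7>3, Z: 9>0).

a1, a3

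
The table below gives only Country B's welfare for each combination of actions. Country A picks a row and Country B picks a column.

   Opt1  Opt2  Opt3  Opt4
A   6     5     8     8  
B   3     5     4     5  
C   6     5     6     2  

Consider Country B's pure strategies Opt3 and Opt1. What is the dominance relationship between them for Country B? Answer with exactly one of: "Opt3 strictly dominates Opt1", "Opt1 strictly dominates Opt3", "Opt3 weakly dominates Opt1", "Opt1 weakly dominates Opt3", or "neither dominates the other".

Opt3 weakly dominates Opt1

Opt3's payoffs vs Opt1's, by Country A's action — A: 8>6, B: 4>3, C: 6=6.
Opt3 is at least as good everywhere and strictly better somewhere (tied only at C), so Opt3 weakly but not strictly dominates Opt1.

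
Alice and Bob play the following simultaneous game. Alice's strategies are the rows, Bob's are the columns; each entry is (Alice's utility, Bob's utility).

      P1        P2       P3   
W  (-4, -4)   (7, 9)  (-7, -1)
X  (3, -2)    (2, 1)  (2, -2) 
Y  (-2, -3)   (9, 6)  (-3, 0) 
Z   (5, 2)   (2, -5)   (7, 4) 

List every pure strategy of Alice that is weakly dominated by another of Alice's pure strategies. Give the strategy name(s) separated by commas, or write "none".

W, X

W is weakly dominated by Y (P1: -2>-4, P2: 9>7, P3: -3>-7).
Z weakly dominates X — P1: 5>3, P2: 2=2, P3: 7>2.
Nothing dominates Y: W at P1 (-2>-4); X at P2 (9>2); Z at P2 (9>2).
Z: no other strategy beats it everywhere (W at P1 (5>-4); X at P1 (5>3); Y at P1 (5>-2)).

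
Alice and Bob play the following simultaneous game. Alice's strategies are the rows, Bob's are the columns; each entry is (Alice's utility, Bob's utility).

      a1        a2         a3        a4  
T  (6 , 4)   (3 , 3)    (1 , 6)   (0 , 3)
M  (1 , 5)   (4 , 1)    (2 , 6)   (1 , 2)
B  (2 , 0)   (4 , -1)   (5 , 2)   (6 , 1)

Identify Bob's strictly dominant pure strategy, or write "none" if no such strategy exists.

a3

a3 vs a1: T: 6>4, M: 6>5, B: 2>0.
a3 vs a2: T: 6>3, M: 6>1, B: 2>-1.
a3 vs a4: T: 6>3, M: 6>2, B: 2>1.
a3 strictly beats every other strategy against every opponent action, so it is strictly dominant.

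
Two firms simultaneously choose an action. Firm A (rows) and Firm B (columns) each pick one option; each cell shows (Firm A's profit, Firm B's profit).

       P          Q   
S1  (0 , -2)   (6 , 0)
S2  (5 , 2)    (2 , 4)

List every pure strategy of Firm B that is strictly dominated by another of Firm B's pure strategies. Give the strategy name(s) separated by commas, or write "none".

P: dominated, since Q does at least as well everywhere (S1: 0>-2, S2: 4>2).
Q is not dominated — it holds its own against P at S1 (0>-2).

P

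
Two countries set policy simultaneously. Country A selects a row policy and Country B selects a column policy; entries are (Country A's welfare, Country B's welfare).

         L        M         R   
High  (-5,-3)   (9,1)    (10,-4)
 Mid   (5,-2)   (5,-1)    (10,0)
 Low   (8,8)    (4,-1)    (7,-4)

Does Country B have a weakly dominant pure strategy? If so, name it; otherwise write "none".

none

L fails to dominate M at High (-3<1).
M fails to dominate L at Low (-1<8).
R fails to dominate L at High (-4<-3).
No single strategy dominates all the others.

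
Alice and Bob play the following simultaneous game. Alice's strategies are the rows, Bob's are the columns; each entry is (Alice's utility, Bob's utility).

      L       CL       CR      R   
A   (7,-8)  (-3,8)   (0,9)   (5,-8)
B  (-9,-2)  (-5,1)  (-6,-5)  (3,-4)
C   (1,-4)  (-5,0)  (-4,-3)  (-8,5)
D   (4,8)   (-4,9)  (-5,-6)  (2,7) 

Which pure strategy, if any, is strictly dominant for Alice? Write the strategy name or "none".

A vs B: L: 7>-9, CL: -3>-5, CR: 0>-6, R: 5>3.
A vs C: L: 7>1, CL: -3>-5, CR: 0>-4, R: 5>-8.
A vs D: L: 7>4, CL: -3>-4, CR: 0>-5, R: 5>2.
A strictly beats every other strategy against every opponent action, so it is strictly dominant.

A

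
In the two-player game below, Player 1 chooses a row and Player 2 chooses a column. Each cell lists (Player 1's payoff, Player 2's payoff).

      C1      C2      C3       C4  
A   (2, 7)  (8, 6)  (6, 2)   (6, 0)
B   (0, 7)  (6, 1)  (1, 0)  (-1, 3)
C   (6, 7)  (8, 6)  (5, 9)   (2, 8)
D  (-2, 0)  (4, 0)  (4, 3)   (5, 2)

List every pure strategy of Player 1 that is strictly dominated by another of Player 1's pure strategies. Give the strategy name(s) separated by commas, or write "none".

A: no other strategy beats it everywhere (B at C1 (2>0); C at C2 (8=8); D at C1 (2>-2)).
A strictly dominates B — C1: 2>0, C2: 8>6, C3: 6>1, C4: 6>-1.
C: no other strategy beats it everywhere (A at C1 (6>2); B at C1 (6>0); D at C1 (6>-2)).
D: dominated, since A does at least as well everywhere (C1: 2>-2, C2: 8>4, C3: 6>4, C4: 6>5).

B, D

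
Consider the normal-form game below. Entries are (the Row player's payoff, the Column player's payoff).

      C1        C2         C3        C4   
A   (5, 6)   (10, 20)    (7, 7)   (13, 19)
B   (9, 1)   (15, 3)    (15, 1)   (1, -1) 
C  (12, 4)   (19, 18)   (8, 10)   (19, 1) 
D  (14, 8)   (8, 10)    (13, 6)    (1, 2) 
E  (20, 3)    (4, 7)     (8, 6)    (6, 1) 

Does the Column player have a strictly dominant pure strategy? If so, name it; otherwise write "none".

C2

C2 vs C1: A: 20>6, B: 3>1, C: 18>4, D: 10>8, E: 7>3.
C2 vs C3: A: 20>7, B: 3>1, C: 18>10, D: 10>6, E: 7>6.
C2 vs C4: A: 20>19, B: 3>-1, C: 18>1, D: 10>2, E: 7>1.
C2 strictly beats every other strategy against every opponent action, so it is strictly dominant.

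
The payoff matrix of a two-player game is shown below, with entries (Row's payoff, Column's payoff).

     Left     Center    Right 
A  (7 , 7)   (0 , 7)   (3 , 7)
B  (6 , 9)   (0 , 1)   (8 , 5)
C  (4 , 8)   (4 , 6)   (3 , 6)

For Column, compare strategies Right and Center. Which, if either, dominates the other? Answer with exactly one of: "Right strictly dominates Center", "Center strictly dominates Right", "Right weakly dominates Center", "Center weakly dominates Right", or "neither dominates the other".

Right's payoffs vs Center's, by Row's action — A: 7=7, B: 5>1, C: 6=6.
Right is at least as good everywhere and strictly better somewhere (tied only at A, C), so Right weakly but not strictly dominates Center.

Right weakly dominates Center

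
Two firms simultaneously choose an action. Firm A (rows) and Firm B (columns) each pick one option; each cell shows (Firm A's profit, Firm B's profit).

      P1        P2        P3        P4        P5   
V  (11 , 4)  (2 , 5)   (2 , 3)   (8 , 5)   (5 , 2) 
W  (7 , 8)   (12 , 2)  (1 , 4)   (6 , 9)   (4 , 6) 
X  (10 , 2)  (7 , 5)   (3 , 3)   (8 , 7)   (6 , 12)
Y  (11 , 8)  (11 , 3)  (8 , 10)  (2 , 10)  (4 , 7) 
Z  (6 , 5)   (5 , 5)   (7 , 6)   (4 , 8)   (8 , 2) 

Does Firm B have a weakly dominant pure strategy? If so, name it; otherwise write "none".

none

P1 fails to dominate P2 at V (4<5).
P2 fails to dominate P1 at W (2<8).
P3 fails to dominate P1 at V (3<4).
P4 fails to dominate P5 at X (7<12).
P5 fails to dominate P1 at V (2<4).
No single strategy dominates all the others.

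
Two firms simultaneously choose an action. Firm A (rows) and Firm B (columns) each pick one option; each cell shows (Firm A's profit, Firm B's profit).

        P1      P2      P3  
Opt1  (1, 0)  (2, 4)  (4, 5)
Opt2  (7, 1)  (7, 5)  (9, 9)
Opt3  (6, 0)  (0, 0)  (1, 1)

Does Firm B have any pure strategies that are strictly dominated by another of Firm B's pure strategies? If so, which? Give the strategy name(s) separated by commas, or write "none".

P1, P2

P3 strictly dominates P1 — Opt1: 5>0, Opt2: 9>1, Opt3: 1>0.
P2 is strictly dominated by P3 (Opt1: 5>4, Opt2: 9>5, Opt3: 1>0).
Nothing dominates P3: P1 at Opt1 (5>0); P2 at Opt1 (5>4).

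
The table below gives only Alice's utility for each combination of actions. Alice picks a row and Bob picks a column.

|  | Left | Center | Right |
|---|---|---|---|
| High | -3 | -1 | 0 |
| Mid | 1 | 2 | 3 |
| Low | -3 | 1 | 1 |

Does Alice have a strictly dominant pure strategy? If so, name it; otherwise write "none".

Mid

Mid vs High: Left: 1>-3, Center: 2>-1, Right: 3>0.
Mid vs Low: Left: 1>-3, Center: 2>1, Right: 3>1.
Mid strictly beats every other strategy against every opponent action, so it is strictly dominant.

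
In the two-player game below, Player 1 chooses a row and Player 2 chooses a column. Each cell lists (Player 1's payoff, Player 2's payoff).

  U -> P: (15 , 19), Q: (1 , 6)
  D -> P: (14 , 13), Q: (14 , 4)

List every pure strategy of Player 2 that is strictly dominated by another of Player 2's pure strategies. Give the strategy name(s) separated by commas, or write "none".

Q

Nothing dominates P: Q at U (19>6).
Q: dominated, since P does at least as well everywhere (U: 19>6, D: 13>4).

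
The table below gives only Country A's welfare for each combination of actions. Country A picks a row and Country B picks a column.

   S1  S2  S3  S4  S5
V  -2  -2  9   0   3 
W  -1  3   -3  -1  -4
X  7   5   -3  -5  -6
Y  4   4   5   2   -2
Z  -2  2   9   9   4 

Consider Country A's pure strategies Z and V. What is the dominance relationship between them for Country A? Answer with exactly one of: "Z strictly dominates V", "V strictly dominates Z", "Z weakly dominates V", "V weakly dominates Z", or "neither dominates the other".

Z's payoffs vs V's, by Country B's action — S1: -2=-2, S2: 2>-2, S3: 9=9, S4: 9>0, S5: 4>3.
Z is at least as good everywhere and strictly better somewhere (tied only at S1, S3), so Z weakly but not strictly dominates V.

Z weakly dominates V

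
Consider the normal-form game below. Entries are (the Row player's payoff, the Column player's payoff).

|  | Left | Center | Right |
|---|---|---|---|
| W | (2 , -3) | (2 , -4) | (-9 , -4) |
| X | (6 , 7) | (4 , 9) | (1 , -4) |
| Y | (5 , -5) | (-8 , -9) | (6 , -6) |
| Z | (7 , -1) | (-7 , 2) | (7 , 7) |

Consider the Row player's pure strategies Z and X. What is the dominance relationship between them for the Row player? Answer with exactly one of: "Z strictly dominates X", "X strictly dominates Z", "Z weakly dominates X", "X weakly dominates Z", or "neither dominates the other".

neither dominates the other

Z's payoffs vs X's, by the Column player's action — Left: 7>6, Center: -7<4, Right: 7>1.
Z does better at Left, Right but worse at Center; neither strategy dominates the other.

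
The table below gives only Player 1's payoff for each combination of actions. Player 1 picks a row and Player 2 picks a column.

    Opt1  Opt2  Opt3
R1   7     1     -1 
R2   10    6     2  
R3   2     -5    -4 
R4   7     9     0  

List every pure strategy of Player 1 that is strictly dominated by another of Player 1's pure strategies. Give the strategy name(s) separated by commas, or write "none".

R1 is strictly dominated by R2 (Opt1: 10>7, Opt2: 6>1, Opt3: 2>-1).
Nothing dominates R2: R1 at Opt1 (10>7); R3 at Opt1 (10>2); R4 at Opt1 (10>7).
R3 is strictly dominated by R1 (Opt1: 7>2, Opt2: 1>-5, Opt3: -1>-4).
R4: no other strategy beats it everywhere (R1 at Opt1 (7=7); R2 at Opt2 (9>6); R3 at Opt1 (7>2)).

R1, R3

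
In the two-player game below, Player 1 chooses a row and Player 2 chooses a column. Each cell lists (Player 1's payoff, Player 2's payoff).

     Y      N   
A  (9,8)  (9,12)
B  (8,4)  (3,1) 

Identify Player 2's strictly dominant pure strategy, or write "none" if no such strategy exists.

none

Y fails to dominate N at A (8<12).
N fails to dominate Y at B (1<4).
No single strategy dominates all the others.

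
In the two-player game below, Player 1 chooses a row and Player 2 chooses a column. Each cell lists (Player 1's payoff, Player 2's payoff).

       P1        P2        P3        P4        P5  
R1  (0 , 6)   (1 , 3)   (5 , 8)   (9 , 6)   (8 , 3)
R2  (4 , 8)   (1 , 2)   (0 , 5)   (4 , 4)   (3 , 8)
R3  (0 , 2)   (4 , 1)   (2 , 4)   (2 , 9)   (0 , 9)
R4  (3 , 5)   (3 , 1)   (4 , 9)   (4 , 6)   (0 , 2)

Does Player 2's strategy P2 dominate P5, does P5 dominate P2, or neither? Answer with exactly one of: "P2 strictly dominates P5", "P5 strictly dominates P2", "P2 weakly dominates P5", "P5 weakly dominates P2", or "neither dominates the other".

P2's payoffs vs P5's, by Player 1's action — R1: 3=3, R2: 2<8, R3: 1<9, R4: 1<2.
P5 is at least as good everywhere and strictly better somewhere (tied at R1), so P5 weakly dominates P2.

P5 weakly dominates P2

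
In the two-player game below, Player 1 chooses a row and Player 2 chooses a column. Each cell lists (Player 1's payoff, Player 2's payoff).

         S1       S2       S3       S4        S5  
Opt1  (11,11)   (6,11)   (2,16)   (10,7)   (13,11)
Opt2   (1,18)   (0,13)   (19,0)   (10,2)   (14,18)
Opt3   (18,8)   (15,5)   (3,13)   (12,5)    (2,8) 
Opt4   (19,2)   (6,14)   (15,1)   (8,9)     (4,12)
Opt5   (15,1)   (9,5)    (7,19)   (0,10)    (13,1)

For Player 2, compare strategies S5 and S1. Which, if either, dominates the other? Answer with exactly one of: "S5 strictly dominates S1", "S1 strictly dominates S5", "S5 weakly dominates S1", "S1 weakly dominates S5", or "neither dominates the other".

S5 weakly dominates S1

Compare S5 to S1 across each choice by Player 1: Opt1: 11=11, Opt2: 18=18, Opt3: 8=8, Opt4: 12>2, Opt5: 1=1.
S5 is at least as good everywhere and strictly better somewhere (tied only at Opt1, Opt2, Opt3, Opt5), so S5 weakly but not strictly dominates S1.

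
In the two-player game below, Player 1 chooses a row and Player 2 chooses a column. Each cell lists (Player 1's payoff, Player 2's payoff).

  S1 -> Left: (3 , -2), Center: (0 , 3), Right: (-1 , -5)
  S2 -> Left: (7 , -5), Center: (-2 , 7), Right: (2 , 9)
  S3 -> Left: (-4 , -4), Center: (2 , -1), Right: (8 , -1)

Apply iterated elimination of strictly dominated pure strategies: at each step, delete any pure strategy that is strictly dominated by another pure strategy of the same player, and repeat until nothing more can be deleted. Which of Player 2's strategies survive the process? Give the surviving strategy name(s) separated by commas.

For Player 2, Center strictly dominates Left on the remaining rows (S1: 3>-2, S2: 7>-5, S3: -1>-4); eliminate Left.
Row S1 is eliminated: S3 beats it against every remaining column (Center: 2>0, Right: 8>-1).
Player 1's strategy S2 is strictly dominated by S3 (Center: 2>-2, Right: 8>2) and is removed.
Among the remaining strategies, none is strictly dominated by another pure strategy of the same player, so the elimination stops.
Surviving strategies — Player 1: {S3}; Player 2: {Center, Right}.

Center, Right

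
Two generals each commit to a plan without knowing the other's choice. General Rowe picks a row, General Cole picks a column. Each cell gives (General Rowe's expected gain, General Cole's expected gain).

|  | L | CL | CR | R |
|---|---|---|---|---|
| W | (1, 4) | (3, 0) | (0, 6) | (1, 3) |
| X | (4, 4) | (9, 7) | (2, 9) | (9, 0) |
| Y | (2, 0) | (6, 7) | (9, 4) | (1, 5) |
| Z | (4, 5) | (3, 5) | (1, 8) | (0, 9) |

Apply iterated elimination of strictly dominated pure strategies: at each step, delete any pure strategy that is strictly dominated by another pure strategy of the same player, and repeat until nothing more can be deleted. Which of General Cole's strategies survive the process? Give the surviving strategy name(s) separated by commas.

CL, CR

For General Rowe, X strictly dominates W on the remaining columns (L: 4>1, CL: 9>3, CR: 2>0, R: 9>1); eliminate W.
General Cole's strategy L is strictly dominated by CR (X: 9>4, Y: 4>0, Z: 8>5) and is removed.
For General Rowe, X strictly dominates Z on the remaining columns (CL: 9>3, CR: 2>1, R: 9>0); eliminate Z.
General Cole's strategy R is strictly dominated by CL (X: 7>0, Y: 7>5) and is removed.
Among the remaining strategies, none is strictly dominated by another pure strategy of the same player, so the elimination stops.
Surviving strategies — General Rowe: {X, Y}; General Cole: {CL, CR}.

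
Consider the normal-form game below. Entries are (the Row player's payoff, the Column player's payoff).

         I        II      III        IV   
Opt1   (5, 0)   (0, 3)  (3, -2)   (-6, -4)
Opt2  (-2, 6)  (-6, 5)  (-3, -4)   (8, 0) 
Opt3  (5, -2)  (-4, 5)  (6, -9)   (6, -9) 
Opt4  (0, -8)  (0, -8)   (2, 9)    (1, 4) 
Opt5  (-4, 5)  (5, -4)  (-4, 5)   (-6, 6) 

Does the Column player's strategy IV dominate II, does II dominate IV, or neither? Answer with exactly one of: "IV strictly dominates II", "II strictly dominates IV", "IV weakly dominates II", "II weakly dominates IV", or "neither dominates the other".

IV's payoffs vs II's, by the Row player's action — Opt1: -4<3, Opt2: 0<5, Opt3: -9<5, Opt4: 4>-8, Opt5: 6>-4.
IV does better at Opt4, Opt5 but worse at Opt1, Opt2, Opt3; neither strategy dominates the other.

neither dominates the other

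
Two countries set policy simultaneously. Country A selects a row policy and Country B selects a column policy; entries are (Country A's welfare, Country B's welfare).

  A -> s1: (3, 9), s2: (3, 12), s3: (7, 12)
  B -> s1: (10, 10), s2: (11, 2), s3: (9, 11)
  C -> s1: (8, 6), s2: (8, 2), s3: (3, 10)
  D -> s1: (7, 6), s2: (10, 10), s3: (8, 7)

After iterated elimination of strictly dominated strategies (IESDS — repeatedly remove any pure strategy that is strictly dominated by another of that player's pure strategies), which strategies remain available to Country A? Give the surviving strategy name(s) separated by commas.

B

Country A's strategy A is strictly dominated by B (s1: 10>3, s2: 11>3, s3: 9>7) and is removed.
For Country A, B strictly dominates C on the remaining columns (s1: 10>8, s2: 11>8, s3: 9>3); eliminate C.
For Country A, B strictly dominates D on the remaining columns (s1: 10>7, s2: 11>10, s3: 9>8); eliminate D.
Column s1 is eliminated: s3 beats it against every remaining row (B: 11>10).
Column s2 is eliminated: s3 beats it against every remaining row (B: 11>2).
Among the remaining strategies, none is strictly dominated by another pure strategy of the same player, so the elimination stops.
Surviving strategies — Country A: {B}; Country B: {s3}.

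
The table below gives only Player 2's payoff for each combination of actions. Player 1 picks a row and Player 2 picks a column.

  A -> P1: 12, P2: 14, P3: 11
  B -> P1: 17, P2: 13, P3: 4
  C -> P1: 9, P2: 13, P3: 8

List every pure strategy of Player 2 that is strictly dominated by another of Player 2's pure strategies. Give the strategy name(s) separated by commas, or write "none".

P3

P1 is not dominated — it holds its own against P2 at B (17>13); P3 at A (12>11).
P2: no other strategy beats it everywhere (P1 at A (14>12); P3 at A (14>11)).
P3 is strictly dominated by P1 (A: 12>11, B: 17>4, C: 9>8).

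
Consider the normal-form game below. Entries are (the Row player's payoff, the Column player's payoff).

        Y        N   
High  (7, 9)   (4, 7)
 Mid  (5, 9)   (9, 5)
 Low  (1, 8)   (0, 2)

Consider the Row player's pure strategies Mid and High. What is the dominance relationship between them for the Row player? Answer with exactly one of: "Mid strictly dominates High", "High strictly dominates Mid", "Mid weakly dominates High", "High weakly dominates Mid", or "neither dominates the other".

neither dominates the other

Compare Mid to High across each choice by the Column player: Y: 5<7, N: 9>4.
Mid does better at N but worse at Y; neither strategy dominates the other.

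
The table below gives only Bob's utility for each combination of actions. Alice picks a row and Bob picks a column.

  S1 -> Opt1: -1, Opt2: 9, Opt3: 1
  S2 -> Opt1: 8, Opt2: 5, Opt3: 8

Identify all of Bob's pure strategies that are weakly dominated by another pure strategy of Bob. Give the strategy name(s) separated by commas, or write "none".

Opt1: dominated, since Opt3 does at least as well everywhere (S1: 1>-1, S2: 8=8).
Nothing dominates Opt2: Opt1 at S1 (9>-1); Opt3 at S1 (9>1).
Opt3 is not dominated — it holds its own against Opt1 at S1 (1>-1); Opt2 at S2 (8>5).

Opt1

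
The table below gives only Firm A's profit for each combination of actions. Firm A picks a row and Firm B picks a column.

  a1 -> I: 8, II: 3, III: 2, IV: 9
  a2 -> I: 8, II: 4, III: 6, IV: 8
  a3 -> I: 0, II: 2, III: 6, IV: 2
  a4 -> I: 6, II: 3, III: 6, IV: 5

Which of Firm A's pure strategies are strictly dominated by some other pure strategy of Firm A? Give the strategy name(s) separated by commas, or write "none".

none

a1: no other strategy beats it everywhere (a2 at I (8=8); a3 at I (8>0); a4 at I (8>6)).
a2 is not dominated — it holds its own against a1 at I (8=8); a3 at I (8>0); a4 at I (8>6).
a3: no other strategy beats it everywhere (a1 at III (6>2); a2 at III (6=6); a4 at III (6=6)).
a4 is not dominated — it holds its own against a1 at II (3=3); a2 at III (6=6); a3 at I (6>0).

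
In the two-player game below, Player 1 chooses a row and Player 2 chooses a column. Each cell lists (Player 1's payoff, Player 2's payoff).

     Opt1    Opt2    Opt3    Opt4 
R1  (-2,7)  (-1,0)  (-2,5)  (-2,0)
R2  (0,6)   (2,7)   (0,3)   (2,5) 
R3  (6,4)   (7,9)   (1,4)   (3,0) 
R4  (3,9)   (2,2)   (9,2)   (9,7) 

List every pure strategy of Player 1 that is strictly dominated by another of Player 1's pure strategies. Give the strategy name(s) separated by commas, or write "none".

R1, R2

R1 is strictly dominated by R2 (Opt1: 0>-2, Opt2: 2>-1, Opt3: 0>-2, Opt4: 2>-2).
R2: dominated, since R3 does at least as well everywhere (Opt1: 6>0, Opt2: 7>2, Opt3: 1>0, Opt4: 3>2).
R3: no other strategy beats it everywhere (R1 at Opt1 (6>-2); R2 at Opt1 (6>0); R4 at Opt1 (6>3)).
R4 is not dominated — it holds its own against R1 at Opt1 (3>-2); R2 at Opt1 (3>0); R3 at Opt3 (9>1).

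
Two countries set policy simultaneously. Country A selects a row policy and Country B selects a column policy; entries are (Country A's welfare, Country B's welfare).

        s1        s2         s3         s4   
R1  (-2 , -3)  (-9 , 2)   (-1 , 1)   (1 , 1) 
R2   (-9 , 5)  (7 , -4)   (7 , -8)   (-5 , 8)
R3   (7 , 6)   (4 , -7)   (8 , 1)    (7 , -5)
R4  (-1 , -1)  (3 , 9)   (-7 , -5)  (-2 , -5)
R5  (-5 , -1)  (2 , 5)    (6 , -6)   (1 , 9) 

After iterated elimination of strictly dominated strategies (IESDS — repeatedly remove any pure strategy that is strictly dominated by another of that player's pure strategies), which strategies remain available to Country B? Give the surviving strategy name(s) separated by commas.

s1

For Country A, R3 strictly dominates R1 on the remaining columns (s1: 7>-2, s2: 4>-9, s3: 8>-1, s4: 7>1); eliminate R1.
Row R4 is eliminated: R3 beats it against every remaining column (s1: 7>-1, s2: 4>3, s3: 8>-7, s4: 7>-2).
Row R5 is eliminated: R3 beats it against every remaining column (s1: 7>-5, s2: 4>2, s3: 8>6, s4: 7>1).
For Country B, s1 strictly dominates s2 on the remaining rows (R2: 5>-4, R3: 6>-7); eliminate s2.
Country A's strategy R2 is strictly dominated by R3 (s1: 7>-9, s3: 8>7, s4: 7>-5) and is removed.
For Country B, s1 strictly dominates s3 on the remaining rows (R3: 6>1); eliminate s3.
Column s4 is eliminated: s1 beats it against every remaining row (R3: 6>-5).
Among the remaining strategies, none is strictly dominated by another pure strategy of the same player, so the elimination stops.
Surviving strategies — Country A: {R3}; Country B: {s1}.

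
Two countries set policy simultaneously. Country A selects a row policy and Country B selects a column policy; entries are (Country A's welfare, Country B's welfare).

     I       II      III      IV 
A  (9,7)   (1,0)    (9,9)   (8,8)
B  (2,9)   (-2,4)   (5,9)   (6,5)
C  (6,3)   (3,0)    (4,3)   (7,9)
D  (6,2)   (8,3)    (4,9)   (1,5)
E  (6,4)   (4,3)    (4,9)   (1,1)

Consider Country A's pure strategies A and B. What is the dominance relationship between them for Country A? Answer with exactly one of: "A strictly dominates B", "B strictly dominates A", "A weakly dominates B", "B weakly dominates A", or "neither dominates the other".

A strictly dominates B

A's payoffs vs B's, by Country B's action — I: 9>2, II: 1>-2, III: 9>5, IV: 8>6.
Every comparison favours A, so A strictly dominates B.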